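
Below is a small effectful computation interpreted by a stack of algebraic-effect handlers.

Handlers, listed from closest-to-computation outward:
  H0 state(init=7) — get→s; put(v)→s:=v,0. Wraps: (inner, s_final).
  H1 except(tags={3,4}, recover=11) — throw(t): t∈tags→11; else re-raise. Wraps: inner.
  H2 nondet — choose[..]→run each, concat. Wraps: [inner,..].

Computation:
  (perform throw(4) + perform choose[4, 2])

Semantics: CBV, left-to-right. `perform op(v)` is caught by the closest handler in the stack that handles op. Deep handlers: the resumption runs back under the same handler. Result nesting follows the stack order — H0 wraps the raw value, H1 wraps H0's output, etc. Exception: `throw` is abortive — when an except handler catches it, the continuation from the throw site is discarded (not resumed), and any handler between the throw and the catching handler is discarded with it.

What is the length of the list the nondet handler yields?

Working:
throw(4) @ H1 caught ⇒ 11
H2 returns [11]
= [11]

Answer: 1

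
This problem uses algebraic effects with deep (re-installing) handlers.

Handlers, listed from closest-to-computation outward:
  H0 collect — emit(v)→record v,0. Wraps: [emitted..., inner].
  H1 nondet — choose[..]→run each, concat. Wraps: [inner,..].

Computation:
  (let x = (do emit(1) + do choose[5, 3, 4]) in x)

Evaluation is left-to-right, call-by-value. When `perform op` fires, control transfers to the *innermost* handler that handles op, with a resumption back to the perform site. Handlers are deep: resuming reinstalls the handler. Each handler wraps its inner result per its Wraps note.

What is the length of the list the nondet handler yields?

Answer: 3

Evaluation trace:
emit(1) @ H0 ⇒ out+=1
choose[5, 3, 4] @ H1
  branch[0] choose=5:
    H0 returns [1, 5]
    H1 returns [[1, 5]]
  branch[1] choose=3:
    H0 returns [1, 3]
    H1 returns [[1, 3]]
  branch[2] choose=4:
    H0 returns [1, 4]
    H1 returns [[1, 4]]
= [[1, 5], [1, 3], [1, 4]]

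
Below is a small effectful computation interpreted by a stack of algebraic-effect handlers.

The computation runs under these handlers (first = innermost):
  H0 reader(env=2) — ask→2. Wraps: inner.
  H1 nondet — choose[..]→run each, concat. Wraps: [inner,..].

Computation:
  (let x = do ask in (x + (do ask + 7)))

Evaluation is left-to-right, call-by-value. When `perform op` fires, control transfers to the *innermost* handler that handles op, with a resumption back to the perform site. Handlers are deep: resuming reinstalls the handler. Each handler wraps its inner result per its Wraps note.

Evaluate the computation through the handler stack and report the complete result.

Evaluation trace:
ask @ H0 ⇒ 2
ask @ H0 ⇒ 2
H0 returns 11
H1 returns [11]
= [11]

Answer: [11]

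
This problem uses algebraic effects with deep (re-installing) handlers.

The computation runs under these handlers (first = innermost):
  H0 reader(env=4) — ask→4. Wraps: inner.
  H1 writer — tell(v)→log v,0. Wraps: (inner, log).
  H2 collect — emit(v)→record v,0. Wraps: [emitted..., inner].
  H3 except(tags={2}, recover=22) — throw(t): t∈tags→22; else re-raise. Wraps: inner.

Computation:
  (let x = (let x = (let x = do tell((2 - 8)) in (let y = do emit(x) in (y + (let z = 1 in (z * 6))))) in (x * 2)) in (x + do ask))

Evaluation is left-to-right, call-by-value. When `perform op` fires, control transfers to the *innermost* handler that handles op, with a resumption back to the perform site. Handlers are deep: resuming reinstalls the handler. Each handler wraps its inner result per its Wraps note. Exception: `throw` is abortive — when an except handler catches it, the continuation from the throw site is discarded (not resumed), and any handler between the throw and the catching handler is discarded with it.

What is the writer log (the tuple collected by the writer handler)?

Answer: (-6)

Working:
tell(-6) @ H1 ⇒ log+=-6
emit(0) @ H2 ⇒ out+=0
ask @ H0 ⇒ 4
H0 returns 16
H1 returns (16, (-6))
H2 returns [0, (16, (-6))]
H3 returns [0, (16, (-6))]
= [0, (16, (-6))]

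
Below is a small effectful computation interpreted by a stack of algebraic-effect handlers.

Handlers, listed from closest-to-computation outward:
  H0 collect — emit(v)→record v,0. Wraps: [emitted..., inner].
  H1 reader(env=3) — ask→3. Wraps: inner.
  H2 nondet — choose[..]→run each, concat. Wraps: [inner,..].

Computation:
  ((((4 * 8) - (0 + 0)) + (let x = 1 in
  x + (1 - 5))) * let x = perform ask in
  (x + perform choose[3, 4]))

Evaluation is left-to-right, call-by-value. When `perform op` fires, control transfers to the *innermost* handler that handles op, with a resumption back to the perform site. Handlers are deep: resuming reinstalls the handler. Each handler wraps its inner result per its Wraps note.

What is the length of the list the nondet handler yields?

Answer: 2

Working:
ask @ H1 ⇒ 3
choose[3, 4] @ H2
  branch[0] choose=3:
    H0 returns [174]
    H1 returns [174]
    H2 returns [[174]]
  branch[1] choose=4:
    H0 returns [203]
    H1 returns [203]
    H2 returns [[203]]
= [[174], [203]]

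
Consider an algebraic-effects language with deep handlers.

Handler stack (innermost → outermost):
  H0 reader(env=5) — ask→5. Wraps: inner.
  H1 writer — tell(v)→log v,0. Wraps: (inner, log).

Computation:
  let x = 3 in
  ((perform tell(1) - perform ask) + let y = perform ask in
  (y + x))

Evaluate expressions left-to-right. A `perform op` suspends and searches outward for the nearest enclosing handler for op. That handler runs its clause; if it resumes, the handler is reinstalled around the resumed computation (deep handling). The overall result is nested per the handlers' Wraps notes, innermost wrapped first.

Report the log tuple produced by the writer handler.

Evaluation trace:
tell(1) @ H1 ⇒ log+=1
ask @ H0 ⇒ 5
ask @ H0 ⇒ 5
H0 returns 3
H1 returns (3, (1))
= (3, (1))

Answer: (1)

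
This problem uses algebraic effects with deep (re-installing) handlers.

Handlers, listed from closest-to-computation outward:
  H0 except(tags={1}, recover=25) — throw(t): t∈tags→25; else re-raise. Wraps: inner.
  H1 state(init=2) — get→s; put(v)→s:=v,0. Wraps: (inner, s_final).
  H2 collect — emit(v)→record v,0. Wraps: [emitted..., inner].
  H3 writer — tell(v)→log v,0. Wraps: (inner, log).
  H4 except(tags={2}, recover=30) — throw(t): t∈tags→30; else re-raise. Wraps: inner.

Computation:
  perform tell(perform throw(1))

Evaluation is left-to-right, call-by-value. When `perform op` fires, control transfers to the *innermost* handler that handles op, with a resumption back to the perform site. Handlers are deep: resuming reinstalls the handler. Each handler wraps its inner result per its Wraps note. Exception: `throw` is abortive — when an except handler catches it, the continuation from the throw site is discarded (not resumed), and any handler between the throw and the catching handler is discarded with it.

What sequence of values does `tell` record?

Working:
throw(1) @ H0 caught ⇒ 25
H1 returns (25, 2)
H2 returns [(25, 2)]
H3 returns ([(25, 2)], ())
H4 returns ([(25, 2)], ())
= ([(25, 2)], ())

Answer: ()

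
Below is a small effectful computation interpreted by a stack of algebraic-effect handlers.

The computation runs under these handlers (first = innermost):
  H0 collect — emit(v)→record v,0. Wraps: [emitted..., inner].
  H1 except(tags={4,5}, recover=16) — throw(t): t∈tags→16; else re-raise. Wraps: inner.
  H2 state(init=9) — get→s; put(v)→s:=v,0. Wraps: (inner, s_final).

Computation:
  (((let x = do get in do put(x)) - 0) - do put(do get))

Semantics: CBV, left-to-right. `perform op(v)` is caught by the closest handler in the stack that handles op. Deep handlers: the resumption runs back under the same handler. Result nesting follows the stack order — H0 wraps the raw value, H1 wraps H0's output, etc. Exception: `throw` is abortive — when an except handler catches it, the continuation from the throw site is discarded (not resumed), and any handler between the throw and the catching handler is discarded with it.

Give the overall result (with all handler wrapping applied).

Answer: ([0], 9)

Step-by-step:
get @ H2 ⇒ 9
put(9) @ H2 ⇒ s:=9
get @ H2 ⇒ 9
put(9) @ H2 ⇒ s:=9
H0 returns [0]
H1 returns [0]
H2 returns ([0], 9)
= ([0], 9)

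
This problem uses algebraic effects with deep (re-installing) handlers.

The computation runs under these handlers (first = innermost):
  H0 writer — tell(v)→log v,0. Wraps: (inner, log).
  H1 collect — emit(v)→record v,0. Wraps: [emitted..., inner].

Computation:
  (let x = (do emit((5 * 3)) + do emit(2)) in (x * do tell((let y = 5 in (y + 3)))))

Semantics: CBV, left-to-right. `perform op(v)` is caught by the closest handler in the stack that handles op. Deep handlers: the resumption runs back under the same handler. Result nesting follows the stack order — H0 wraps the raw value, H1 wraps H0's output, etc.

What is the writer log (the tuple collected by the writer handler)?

Answer: (8)

Working:
emit(15) @ H1 ⇒ out+=15
emit(2) @ H1 ⇒ out+=2
tell(8) @ H0 ⇒ log+=8
H0 returns (0, (8))
H1 returns [15, 2, (0, (8))]
= [15, 2, (0, (8))]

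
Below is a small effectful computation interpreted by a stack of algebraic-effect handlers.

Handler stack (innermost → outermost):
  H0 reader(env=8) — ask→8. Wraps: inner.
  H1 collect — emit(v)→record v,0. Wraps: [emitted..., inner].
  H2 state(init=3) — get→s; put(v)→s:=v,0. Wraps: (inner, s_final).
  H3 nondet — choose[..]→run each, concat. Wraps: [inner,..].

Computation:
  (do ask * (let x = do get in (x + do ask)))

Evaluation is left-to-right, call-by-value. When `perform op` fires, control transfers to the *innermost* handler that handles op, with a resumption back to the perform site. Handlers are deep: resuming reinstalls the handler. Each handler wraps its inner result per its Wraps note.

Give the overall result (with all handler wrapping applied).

Answer: [([88], 3)]

Working:
ask @ H0 ⇒ 8
get @ H2 ⇒ 3
ask @ H0 ⇒ 8
H0 returns 88
H1 returns [88]
H2 returns ([88], 3)
H3 returns [([88], 3)]
= [([88], 3)]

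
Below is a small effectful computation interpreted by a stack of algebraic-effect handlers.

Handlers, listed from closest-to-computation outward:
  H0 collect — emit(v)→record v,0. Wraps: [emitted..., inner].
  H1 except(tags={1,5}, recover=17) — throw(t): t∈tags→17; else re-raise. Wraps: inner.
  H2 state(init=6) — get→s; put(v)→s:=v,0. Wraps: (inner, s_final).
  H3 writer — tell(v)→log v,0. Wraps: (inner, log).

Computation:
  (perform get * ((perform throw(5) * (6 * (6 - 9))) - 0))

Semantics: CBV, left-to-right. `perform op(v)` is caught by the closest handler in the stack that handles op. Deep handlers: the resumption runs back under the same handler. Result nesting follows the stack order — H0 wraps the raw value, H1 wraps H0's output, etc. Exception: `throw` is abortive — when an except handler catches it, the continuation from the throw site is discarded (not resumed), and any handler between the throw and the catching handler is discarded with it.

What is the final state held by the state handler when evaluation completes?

Answer: 6

Working:
get @ H2 ⇒ 6
throw(5) @ H1 caught ⇒ 17
H2 returns (17, 6)
H3 returns ((17, 6), ())
= ((17, 6), ())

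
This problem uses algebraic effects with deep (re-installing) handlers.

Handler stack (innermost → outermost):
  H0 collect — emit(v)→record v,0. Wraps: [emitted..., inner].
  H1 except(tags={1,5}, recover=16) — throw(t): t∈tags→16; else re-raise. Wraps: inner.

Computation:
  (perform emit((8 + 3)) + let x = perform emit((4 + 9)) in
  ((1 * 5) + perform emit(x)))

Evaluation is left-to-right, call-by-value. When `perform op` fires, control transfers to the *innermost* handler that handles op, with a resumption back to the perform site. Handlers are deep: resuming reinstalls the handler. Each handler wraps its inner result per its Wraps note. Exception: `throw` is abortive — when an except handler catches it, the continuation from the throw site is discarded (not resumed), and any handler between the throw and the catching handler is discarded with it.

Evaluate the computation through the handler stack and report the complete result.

Answer: [11, 13, 0, 5]

Working:
emit(11) @ H0 ⇒ out+=11
emit(13) @ H0 ⇒ out+=13
emit(0) @ H0 ⇒ out+=0
H0 returns [11, 13, 0, 5]
H1 returns [11, 13, 0, 5]
= [11, 13, 0, 5]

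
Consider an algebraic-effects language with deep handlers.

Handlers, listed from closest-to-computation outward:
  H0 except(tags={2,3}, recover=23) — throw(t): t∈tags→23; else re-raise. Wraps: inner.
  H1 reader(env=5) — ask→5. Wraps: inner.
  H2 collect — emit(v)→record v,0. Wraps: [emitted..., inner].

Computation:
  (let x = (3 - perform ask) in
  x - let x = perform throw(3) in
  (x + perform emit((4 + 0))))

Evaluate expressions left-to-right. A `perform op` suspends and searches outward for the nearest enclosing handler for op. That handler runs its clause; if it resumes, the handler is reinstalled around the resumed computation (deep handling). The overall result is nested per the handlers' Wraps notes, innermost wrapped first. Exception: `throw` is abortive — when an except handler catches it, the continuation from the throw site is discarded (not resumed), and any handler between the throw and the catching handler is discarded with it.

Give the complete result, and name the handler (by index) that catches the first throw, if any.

Answer: [23] ; first throw caught by: H0

Evaluation trace:
ask @ H1 ⇒ 5
throw(3) @ H0 caught ⇒ 23
H1 returns 23
H2 returns [23]
= [23]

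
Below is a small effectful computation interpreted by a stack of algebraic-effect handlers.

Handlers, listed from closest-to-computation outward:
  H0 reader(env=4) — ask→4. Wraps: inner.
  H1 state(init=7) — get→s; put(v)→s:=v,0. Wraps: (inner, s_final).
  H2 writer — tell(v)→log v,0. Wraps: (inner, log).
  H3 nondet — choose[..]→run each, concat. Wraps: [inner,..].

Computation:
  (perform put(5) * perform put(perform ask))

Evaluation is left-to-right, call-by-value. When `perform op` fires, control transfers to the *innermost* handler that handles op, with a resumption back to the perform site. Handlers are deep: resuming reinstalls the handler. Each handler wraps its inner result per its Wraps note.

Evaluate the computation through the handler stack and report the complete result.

Answer: [((0, 4), ())]

Evaluation trace:
put(5) @ H1 ⇒ s:=5
ask @ H0 ⇒ 4
put(4) @ H1 ⇒ s:=4
H0 returns 0
H1 returns (0, 4)
H2 returns ((0, 4), ())
H3 returns [((0, 4), ())]
= [((0, 4), ())]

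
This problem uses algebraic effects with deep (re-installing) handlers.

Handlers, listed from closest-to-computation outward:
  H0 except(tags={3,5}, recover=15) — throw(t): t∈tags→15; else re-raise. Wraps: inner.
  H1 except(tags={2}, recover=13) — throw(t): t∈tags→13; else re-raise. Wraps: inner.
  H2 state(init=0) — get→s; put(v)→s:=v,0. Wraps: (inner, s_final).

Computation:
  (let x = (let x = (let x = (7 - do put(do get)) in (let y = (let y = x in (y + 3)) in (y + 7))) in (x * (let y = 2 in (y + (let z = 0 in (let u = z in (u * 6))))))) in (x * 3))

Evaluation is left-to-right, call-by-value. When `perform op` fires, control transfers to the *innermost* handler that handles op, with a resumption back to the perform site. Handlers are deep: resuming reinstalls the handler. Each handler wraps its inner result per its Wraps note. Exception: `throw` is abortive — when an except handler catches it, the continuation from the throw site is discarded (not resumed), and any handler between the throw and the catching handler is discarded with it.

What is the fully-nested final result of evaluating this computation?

Step-by-step:
get @ H2 ⇒ 0
put(0) @ H2 ⇒ s:=0
H0 returns 102
H1 returns 102
H2 returns (102, 0)
= (102, 0)

Answer: (102, 0)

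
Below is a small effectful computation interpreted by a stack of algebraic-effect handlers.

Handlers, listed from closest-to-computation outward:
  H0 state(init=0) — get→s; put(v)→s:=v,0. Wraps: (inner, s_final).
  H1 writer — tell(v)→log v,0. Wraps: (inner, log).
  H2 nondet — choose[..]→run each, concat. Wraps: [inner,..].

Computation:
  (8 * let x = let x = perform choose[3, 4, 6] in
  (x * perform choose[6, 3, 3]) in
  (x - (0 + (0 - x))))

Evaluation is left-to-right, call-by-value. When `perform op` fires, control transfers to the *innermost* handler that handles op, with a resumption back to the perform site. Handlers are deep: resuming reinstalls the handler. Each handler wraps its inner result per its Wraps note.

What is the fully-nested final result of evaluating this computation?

Answer: [((288, 0), ()), ((144, 0), ()), ((144, 0), ()), ((384, 0), ()), ((192, 0), ()), ((192, 0), ()), ((576, 0), ()), ((288, 0), ()), ((288, 0), ())]

Step-by-step:
choose[3, 4, 6] @ H2
  branch[0] choose=3:
    choose[6, 3, 3] @ H2
      branch[0] choose=6:
        H0 returns (288, 0)
        H1 returns ((288, 0), ())
        H2 returns [((288, 0), ())]
      branch[1] choose=3:
        H0 returns (144, 0)
        H1 returns ((144, 0), ())
        H2 returns [((144, 0), ())]
      branch[2] choose=3:
        H0 returns (144, 0)
        H1 returns ((144, 0), ())
        H2 returns [((144, 0), ())]
  branch[1] choose=4:
    choose[6, 3, 3] @ H2
      branch[0] choose=6:
        H0 returns (384, 0)
        H1 returns ((384, 0), ())
        H2 returns [((384, 0), ())]
      branch[1] choose=3:
        H0 returns (192, 0)
        H1 returns ((192, 0), ())
        H2 returns [((192, 0), ())]
      branch[2] choose=3:
        H0 returns (192, 0)
        H1 returns ((192, 0), ())
        H2 returns [((192, 0), ())]
  branch[2] choose=6:
    choose[6, 3, 3] @ H2
      branch[0] choose=6:
        H0 returns (576, 0)
        H1 returns ((576, 0), ())
        H2 returns [((576, 0), ())]
      branch[1] choose=3:
        H0 returns (288, 0)
        H1 returns ((288, 0), ())
        H2 returns [((288, 0), ())]
      branch[2] choose=3:
        H0 returns (288, 0)
        H1 returns ((288, 0), ())
        H2 returns [((288, 0), ())]
= [((288, 0), ()), ((144, 0), ()), ((144, 0), ()), ((384, 0), ()), ((192, 0), ()), ((192, 0), ()), ((576, 0), ()), ((288, 0), ()), ((288, 0), ())]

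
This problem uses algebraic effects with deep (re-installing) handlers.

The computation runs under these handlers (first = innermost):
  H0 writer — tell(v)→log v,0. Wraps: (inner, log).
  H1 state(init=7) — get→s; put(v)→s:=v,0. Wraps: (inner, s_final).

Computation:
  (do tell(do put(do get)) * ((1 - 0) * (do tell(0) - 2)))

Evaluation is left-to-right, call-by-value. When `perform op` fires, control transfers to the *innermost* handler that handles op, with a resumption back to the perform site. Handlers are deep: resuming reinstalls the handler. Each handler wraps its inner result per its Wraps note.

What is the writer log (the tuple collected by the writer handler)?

Answer: (0, 0)

Evaluation trace:
get @ H1 ⇒ 7
put(7) @ H1 ⇒ s:=7
tell(0) @ H0 ⇒ log+=0
tell(0) @ H0 ⇒ log+=0
H0 returns (0, (0, 0))
H1 returns ((0, (0, 0)), 7)
= ((0, (0, 0)), 7)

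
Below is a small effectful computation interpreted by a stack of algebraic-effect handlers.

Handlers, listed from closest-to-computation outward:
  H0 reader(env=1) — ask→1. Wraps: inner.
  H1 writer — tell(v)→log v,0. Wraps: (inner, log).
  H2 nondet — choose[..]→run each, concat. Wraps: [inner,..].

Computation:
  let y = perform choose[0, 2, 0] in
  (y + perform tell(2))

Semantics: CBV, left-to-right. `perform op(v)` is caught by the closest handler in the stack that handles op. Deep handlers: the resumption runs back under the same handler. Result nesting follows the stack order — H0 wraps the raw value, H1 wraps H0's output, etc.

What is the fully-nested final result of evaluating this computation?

Answer: [(0, (2)), (2, (2)), (0, (2))]

Evaluation trace:
choose[0, 2, 0] @ H2
  branch[0] choose=0:
    tell(2) @ H1 ⇒ log+=2
    H0 returns 0
    H1 returns (0, (2))
    H2 returns [(0, (2))]
  branch[1] choose=2:
    tell(2) @ H1 ⇒ log+=2
    H0 returns 2
    H1 returns (2, (2))
    H2 returns [(2, (2))]
  branch[2] choose=0:
    tell(2) @ H1 ⇒ log+=2
    H0 returns 0
    H1 returns (0, (2))
    H2 returns [(0, (2))]
= [(0, (2)), (2, (2)), (0, (2))]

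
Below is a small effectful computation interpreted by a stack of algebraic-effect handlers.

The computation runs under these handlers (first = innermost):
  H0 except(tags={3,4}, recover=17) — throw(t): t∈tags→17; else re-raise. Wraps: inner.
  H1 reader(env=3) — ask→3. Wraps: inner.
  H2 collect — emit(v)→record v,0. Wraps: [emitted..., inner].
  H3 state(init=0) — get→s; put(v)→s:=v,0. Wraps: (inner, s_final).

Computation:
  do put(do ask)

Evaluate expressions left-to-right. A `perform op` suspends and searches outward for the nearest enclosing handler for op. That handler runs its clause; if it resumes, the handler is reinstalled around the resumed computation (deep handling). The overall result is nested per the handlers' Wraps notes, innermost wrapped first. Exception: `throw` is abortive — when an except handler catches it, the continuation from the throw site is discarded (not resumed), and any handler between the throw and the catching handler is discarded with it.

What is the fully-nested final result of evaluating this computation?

Evaluation trace:
ask @ H1 ⇒ 3
put(3) @ H3 ⇒ s:=3
H0 returns 0
H1 returns 0
H2 returns [0]
H3 returns ([0], 3)
= ([0], 3)

Answer: ([0], 3)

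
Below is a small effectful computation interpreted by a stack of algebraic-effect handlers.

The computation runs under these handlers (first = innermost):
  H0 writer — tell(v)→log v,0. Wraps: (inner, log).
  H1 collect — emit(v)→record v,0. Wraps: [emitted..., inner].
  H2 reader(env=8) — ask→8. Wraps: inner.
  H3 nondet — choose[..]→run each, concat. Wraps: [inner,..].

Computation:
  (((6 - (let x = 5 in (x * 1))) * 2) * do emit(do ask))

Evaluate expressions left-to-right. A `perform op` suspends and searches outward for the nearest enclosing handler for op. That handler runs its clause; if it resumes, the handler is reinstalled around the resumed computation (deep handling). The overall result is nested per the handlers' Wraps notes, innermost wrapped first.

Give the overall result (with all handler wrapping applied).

Answer: [[8, (0, ())]]

Working:
ask @ H2 ⇒ 8
emit(8) @ H1 ⇒ out+=8
H0 returns (0, ())
H1 returns [8, (0, ())]
H2 returns [8, (0, ())]
H3 returns [[8, (0, ())]]
= [[8, (0, ())]]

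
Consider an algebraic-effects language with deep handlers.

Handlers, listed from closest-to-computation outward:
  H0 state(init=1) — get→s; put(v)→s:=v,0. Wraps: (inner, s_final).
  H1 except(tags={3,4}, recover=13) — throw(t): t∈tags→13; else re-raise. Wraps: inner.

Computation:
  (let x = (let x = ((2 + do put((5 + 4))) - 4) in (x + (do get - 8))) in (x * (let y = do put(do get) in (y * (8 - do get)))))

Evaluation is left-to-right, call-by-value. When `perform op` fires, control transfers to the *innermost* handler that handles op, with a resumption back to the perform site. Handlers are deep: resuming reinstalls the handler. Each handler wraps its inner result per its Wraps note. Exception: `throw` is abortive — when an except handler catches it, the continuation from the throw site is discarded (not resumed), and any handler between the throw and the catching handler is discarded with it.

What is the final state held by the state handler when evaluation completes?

Answer: 9

Evaluation trace:
put(9) @ H0 ⇒ s:=9
get @ H0 ⇒ 9
get @ H0 ⇒ 9
put(9) @ H0 ⇒ s:=9
get @ H0 ⇒ 9
H0 returns (0, 9)
H1 returns (0, 9)
= (0, 9)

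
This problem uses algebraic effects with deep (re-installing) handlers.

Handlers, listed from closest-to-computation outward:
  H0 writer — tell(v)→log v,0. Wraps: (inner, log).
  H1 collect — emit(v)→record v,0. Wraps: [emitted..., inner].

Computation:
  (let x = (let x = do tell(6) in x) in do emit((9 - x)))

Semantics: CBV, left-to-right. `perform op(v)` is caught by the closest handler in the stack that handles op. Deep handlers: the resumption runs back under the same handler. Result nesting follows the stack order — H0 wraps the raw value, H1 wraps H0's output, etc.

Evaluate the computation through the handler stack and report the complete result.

Answer: [9, (0, (6))]

Step-by-step:
tell(6) @ H0 ⇒ log+=6
emit(9) @ H1 ⇒ out+=9
H0 returns (0, (6))
H1 returns [9, (0, (6))]
= [9, (0, (6))]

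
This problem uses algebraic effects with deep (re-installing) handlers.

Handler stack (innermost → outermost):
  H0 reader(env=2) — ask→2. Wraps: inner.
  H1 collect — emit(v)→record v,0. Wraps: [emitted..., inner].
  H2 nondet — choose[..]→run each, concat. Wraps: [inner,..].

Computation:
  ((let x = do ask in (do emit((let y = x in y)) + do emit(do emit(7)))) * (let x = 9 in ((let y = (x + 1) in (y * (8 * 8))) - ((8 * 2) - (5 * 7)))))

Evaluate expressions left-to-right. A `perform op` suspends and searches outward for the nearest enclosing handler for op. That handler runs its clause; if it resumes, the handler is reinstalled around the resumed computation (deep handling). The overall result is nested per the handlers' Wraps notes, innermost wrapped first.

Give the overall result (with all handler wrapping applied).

Working:
ask @ H0 ⇒ 2
emit(2) @ H1 ⇒ out+=2
emit(7) @ H1 ⇒ out+=7
emit(0) @ H1 ⇒ out+=0
H0 returns 0
H1 returns [2, 7, 0, 0]
H2 returns [[2, 7, 0, 0]]
= [[2, 7, 0, 0]]

Answer: [[2, 7, 0, 0]]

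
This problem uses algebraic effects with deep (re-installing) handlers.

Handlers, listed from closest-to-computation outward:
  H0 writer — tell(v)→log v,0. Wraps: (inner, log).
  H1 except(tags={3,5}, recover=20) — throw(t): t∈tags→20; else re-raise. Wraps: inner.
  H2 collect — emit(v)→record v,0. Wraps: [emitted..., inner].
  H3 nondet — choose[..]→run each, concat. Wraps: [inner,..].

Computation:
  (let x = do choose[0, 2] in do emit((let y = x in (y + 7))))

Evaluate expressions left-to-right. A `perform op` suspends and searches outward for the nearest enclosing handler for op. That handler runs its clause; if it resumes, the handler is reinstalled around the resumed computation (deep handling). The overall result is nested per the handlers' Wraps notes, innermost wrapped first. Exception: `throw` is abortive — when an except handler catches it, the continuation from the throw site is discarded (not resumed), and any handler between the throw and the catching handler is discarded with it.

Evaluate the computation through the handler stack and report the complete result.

Answer: [[7, (0, ())], [9, (0, ())]]

Evaluation trace:
choose[0, 2] @ H3
  branch[0] choose=0:
    emit(7) @ H2 ⇒ out+=7
    H0 returns (0, ())
    H1 returns (0, ())
    H2 returns [7, (0, ())]
    H3 returns [[7, (0, ())]]
  branch[1] choose=2:
    emit(9) @ H2 ⇒ out+=9
    H0 returns (0, ())
    H1 returns (0, ())
    H2 returns [9, (0, ())]
    H3 returns [[9, (0, ())]]
= [[7, (0, ())], [9, (0, ())]]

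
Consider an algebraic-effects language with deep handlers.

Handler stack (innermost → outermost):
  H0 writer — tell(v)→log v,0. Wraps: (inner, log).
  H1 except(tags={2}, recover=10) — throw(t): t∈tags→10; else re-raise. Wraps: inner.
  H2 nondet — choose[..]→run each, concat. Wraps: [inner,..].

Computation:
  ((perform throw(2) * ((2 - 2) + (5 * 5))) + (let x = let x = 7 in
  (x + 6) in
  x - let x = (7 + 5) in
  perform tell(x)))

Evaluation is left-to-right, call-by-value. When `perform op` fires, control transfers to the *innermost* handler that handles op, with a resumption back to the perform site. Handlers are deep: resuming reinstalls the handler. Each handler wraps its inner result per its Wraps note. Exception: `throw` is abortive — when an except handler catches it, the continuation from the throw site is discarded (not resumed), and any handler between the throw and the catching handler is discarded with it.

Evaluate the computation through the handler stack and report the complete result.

Step-by-step:
throw(2) @ H1 caught ⇒ 10
H2 returns [10]
= [10]

Answer: [10]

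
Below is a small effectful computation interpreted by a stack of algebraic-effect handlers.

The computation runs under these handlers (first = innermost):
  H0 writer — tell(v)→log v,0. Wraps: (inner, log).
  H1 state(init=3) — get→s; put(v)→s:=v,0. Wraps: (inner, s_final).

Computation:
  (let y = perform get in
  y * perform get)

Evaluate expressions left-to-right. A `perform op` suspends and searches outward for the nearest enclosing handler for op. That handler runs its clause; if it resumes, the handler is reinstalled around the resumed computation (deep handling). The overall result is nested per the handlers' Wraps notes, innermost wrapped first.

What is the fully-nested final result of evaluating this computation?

Evaluation trace:
get @ H1 ⇒ 3
get @ H1 ⇒ 3
H0 returns (9, ())
H1 returns ((9, ()), 3)
= ((9, ()), 3)

Answer: ((9, ()), 3)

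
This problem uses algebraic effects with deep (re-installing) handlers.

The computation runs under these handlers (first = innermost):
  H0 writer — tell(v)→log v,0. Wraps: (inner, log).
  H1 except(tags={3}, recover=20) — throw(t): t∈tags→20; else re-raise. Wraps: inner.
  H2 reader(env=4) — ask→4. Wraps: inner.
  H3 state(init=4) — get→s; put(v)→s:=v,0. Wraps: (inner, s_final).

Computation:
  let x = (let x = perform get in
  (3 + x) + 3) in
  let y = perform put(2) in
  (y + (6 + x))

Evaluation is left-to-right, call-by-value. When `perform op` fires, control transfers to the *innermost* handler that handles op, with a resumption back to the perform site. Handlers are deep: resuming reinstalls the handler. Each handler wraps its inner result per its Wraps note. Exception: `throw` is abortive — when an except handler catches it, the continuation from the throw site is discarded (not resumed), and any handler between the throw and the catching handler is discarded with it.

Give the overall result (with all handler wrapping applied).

Working:
get @ H3 ⇒ 4
put(2) @ H3 ⇒ s:=2
H0 returns (16, ())
H1 returns (16, ())
H2 returns (16, ())
H3 returns ((16, ()), 2)
= ((16, ()), 2)

Answer: ((16, ()), 2)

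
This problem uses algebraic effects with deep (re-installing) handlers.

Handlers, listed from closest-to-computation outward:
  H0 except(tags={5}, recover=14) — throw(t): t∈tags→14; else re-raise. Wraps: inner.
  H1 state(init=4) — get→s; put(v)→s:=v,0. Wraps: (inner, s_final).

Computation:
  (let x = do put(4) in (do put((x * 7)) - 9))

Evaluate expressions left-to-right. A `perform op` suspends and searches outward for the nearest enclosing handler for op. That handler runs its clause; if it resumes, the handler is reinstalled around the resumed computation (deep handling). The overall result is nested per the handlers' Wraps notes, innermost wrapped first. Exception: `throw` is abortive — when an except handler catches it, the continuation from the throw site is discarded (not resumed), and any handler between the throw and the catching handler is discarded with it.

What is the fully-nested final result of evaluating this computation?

Evaluation trace:
put(4) @ H1 ⇒ s:=4
put(0) @ H1 ⇒ s:=0
H0 returns -9
H1 returns (-9, 0)
= (-9, 0)

Answer: (-9, 0)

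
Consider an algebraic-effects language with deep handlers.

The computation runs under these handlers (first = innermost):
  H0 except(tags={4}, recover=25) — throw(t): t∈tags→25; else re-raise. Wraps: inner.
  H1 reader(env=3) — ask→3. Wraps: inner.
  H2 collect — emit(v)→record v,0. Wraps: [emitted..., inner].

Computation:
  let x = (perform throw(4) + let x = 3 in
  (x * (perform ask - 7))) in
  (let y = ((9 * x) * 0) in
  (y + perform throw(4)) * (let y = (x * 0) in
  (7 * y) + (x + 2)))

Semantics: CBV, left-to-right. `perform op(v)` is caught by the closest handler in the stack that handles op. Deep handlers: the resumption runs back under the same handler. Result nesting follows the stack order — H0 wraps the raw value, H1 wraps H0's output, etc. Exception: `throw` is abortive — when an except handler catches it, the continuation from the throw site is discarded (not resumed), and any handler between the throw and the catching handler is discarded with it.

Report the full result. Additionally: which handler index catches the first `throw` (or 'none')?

Evaluation trace:
throw(4) @ H0 caught ⇒ 25
H1 returns 25
H2 returns [25]
= [25]

Answer: [25] ; first throw caught by: H0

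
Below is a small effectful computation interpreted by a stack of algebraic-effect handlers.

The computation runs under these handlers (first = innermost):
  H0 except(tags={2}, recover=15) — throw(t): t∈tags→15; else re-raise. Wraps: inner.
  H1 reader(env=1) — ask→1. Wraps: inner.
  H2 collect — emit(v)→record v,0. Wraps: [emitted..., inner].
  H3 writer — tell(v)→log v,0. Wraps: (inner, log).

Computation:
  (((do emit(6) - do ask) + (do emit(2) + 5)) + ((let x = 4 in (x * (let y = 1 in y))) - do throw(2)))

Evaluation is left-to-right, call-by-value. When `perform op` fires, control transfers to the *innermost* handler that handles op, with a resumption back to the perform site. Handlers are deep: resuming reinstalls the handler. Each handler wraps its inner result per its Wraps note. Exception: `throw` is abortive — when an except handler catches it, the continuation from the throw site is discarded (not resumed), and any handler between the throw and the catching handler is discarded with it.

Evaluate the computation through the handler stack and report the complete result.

Answer: ([6, 2, 15], ())

Working:
emit(6) @ H2 ⇒ out+=6
ask @ H1 ⇒ 1
emit(2) @ H2 ⇒ out+=2
throw(2) @ H0 caught ⇒ 15
H1 returns 15
H2 returns [6, 2, 15]
H3 returns ([6, 2, 15], ())
= ([6, 2, 15], ())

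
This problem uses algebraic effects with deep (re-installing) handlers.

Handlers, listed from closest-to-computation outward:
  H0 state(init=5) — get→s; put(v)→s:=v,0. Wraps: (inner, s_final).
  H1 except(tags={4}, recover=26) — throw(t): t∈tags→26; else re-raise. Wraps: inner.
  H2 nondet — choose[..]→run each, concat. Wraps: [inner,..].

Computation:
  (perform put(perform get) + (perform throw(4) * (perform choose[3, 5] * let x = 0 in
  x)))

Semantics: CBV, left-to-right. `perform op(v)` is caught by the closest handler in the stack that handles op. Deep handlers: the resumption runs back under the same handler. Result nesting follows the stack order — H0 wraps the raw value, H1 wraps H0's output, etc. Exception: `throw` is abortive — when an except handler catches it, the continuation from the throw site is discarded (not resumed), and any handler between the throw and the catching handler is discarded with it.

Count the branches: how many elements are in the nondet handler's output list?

Evaluation trace:
get @ H0 ⇒ 5
put(5) @ H0 ⇒ s:=5
throw(4) @ H1 caught ⇒ 26
H2 returns [26]
= [26]

Answer: 1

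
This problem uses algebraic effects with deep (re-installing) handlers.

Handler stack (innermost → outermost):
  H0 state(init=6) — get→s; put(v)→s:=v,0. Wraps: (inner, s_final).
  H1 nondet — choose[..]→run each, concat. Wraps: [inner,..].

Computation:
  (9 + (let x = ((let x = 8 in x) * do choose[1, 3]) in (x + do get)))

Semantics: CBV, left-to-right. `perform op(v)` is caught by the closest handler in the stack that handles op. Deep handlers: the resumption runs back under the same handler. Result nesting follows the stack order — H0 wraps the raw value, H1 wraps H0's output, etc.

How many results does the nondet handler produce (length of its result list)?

Evaluation trace:
choose[1, 3] @ H1
  branch[0] choose=1:
    get @ H0 ⇒ 6
    H0 returns (23, 6)
    H1 returns [(23, 6)]
  branch[1] choose=3:
    get @ H0 ⇒ 6
    H0 returns (39, 6)
    H1 returns [(39, 6)]
= [(23, 6), (39, 6)]

Answer: 2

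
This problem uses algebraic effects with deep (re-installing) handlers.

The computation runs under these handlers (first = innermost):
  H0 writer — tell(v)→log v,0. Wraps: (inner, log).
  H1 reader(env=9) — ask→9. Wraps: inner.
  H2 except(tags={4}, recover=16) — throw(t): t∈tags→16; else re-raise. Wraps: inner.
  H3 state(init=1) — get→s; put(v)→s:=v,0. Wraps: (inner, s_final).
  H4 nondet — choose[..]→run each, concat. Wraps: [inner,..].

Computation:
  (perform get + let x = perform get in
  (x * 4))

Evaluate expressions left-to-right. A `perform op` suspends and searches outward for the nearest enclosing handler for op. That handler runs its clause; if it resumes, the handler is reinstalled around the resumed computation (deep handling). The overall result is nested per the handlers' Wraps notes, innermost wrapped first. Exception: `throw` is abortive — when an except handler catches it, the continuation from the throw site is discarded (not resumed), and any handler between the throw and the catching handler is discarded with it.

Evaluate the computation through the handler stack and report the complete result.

Answer: [((5, ()), 1)]

Step-by-step:
get @ H3 ⇒ 1
get @ H3 ⇒ 1
H0 returns (5, ())
H1 returns (5, ())
H2 returns (5, ())
H3 returns ((5, ()), 1)
H4 returns [((5, ()), 1)]
= [((5, ()), 1)]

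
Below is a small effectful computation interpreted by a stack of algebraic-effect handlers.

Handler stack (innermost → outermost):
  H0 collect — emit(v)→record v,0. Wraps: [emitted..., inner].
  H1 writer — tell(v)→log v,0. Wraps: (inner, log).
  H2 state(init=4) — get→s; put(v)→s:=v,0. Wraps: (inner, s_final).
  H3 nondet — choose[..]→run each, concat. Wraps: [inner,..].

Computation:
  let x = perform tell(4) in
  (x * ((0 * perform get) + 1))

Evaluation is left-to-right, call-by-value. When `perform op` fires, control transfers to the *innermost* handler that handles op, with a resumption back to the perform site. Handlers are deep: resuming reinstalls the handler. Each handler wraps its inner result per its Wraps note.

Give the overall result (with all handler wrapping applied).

Step-by-step:
tell(4) @ H1 ⇒ log+=4
get @ H2 ⇒ 4
H0 returns [0]
H1 returns ([0], (4))
H2 returns (([0], (4)), 4)
H3 returns [(([0], (4)), 4)]
= [(([0], (4)), 4)]

Answer: [(([0], (4)), 4)]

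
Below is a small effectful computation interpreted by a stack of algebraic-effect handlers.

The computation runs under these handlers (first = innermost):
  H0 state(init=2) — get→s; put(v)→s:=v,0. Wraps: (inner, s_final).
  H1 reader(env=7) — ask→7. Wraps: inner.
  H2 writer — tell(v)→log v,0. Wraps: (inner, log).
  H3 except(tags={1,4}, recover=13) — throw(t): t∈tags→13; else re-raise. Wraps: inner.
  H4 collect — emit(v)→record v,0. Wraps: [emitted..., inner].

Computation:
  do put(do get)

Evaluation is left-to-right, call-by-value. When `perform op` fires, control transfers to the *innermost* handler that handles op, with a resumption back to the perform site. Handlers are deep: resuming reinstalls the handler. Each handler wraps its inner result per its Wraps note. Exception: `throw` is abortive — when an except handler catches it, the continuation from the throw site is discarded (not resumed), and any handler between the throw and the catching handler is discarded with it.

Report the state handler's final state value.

Answer: 2

Working:
get @ H0 ⇒ 2
put(2) @ H0 ⇒ s:=2
H0 returns (0, 2)
H1 returns (0, 2)
H2 returns ((0, 2), ())
H3 returns ((0, 2), ())
H4 returns [((0, 2), ())]
= [((0, 2), ())]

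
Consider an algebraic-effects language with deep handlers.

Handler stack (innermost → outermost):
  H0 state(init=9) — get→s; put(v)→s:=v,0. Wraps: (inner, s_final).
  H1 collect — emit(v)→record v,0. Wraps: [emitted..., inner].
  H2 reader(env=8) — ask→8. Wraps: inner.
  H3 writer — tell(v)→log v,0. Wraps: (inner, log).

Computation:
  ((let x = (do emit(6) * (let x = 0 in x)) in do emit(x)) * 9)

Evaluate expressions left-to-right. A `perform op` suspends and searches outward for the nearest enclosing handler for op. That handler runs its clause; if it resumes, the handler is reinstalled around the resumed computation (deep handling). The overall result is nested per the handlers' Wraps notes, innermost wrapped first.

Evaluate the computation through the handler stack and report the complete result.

Step-by-step:
emit(6) @ H1 ⇒ out+=6
emit(0) @ H1 ⇒ out+=0
H0 returns (0, 9)
H1 returns [6, 0, (0, 9)]
H2 returns [6, 0, (0, 9)]
H3 returns ([6, 0, (0, 9)], ())
= ([6, 0, (0, 9)], ())

Answer: ([6, 0, (0, 9)], ())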